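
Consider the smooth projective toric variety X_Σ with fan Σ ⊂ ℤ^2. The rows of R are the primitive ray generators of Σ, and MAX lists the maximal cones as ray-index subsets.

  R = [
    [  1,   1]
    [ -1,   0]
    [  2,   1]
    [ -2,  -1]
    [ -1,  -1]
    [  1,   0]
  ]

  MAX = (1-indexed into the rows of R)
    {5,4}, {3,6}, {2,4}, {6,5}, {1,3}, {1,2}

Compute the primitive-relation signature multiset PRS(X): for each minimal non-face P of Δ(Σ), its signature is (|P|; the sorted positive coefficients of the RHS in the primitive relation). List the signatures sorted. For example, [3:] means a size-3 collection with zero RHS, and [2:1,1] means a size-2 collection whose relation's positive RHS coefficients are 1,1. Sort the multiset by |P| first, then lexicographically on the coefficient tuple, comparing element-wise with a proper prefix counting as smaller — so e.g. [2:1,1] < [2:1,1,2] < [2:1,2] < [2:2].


Δ(Σ) — 6 vertices, 9 min non-faces:

  {1,5}:  v_{1} + v_{5} = 0  →  sig = [2:]
  {2,6}:  v_{2} + v_{6} = 0  →  sig = [2:]
  {3,4}:  v_{3} + v_{4} = 0  →  sig = [2:]
  {1,4}:  v_{1} + v_{4} = v_{2}  →  sig = [2:1]
  {1,6}:  v_{1} + v_{6} = v_{3}  →  sig = [2:1]
  {2,3}:  v_{2} + v_{3} = v_{1}  →  sig = [2:1]
  {2,5}:  v_{2} + v_{5} = v_{4}  →  sig = [2:1]
  {3,5}:  v_{3} + v_{5} = v_{6}  →  sig = [2:1]
  {4,6}:  v_{4} + v_{6} = v_{5}  →  sig = [2:1]

Sorted signature multiset PRS(X):
    [2:]
    [2:]
    [2:]
    [2:1]
    [2:1]
    [2:1]
    [2:1]
    [2:1]
    [2:1]


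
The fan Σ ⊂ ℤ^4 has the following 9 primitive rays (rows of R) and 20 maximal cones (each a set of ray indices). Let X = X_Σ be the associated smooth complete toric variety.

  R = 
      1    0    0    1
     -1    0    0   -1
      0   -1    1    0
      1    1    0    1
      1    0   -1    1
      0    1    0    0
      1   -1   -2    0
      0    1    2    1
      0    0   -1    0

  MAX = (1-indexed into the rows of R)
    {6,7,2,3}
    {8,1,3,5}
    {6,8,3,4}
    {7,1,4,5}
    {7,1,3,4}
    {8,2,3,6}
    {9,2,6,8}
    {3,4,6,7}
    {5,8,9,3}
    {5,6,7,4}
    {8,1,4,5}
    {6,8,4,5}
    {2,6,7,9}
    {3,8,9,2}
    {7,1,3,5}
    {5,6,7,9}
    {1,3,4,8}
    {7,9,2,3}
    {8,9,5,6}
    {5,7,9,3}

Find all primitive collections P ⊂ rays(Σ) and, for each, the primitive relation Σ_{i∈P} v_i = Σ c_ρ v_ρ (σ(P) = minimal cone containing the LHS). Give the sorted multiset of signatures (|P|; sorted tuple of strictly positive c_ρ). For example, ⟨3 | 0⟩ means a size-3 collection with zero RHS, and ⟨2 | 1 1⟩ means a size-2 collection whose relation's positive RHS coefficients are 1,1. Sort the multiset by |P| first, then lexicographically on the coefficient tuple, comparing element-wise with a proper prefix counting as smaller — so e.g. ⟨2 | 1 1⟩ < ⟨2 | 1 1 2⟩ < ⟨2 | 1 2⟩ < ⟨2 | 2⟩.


The 10 primitive collections of Σ (r=9, n=4):

  P = {1,2}:  v_{1} + v_{2} = 0  ⇒ sig = ⟨2 | 0⟩
  P = {1,6}:  v_{1} + v_{6} = v_{4}  ⇒ sig = ⟨2 | 1⟩
  P = {1,9}:  v_{1} + v_{9} = v_{5}  ⇒ sig = ⟨2 | 1⟩
  P = {2,4}:  v_{2} + v_{4} = v_{6}  ⇒ sig = ⟨2 | 1⟩
  P = {2,5}:  v_{2} + v_{5} = v_{9}  ⇒ sig = ⟨2 | 1⟩
  P = {7,8}:  v_{7} + v_{8} = v_{1}  ⇒ sig = ⟨2 | 1⟩
  P = {4,9}:  v_{4} + v_{9} = v_{5} + v_{6}  ⇒ sig = ⟨2 | 1 1⟩
  P = {3,6,9}:  v_{3} + v_{6} + v_{9} = 0  ⇒ sig = ⟨3 | 0⟩
  P = {3,5,6}:  v_{3} + v_{5} + v_{6} = v_{1}  ⇒ sig = ⟨3 | 1⟩
  P = {3,4,5}:  v_{3} + v_{4} + v_{5} = 2·v_{1}  ⇒ sig = ⟨3 | 2⟩

Hence PRS(X_Σ) =
    |P|=2: 7 collections, coeffs (), (1), (1), (1), (1), (1), (1,1)
    |P|=3: 3 collections, coeffs (), (1), (2)


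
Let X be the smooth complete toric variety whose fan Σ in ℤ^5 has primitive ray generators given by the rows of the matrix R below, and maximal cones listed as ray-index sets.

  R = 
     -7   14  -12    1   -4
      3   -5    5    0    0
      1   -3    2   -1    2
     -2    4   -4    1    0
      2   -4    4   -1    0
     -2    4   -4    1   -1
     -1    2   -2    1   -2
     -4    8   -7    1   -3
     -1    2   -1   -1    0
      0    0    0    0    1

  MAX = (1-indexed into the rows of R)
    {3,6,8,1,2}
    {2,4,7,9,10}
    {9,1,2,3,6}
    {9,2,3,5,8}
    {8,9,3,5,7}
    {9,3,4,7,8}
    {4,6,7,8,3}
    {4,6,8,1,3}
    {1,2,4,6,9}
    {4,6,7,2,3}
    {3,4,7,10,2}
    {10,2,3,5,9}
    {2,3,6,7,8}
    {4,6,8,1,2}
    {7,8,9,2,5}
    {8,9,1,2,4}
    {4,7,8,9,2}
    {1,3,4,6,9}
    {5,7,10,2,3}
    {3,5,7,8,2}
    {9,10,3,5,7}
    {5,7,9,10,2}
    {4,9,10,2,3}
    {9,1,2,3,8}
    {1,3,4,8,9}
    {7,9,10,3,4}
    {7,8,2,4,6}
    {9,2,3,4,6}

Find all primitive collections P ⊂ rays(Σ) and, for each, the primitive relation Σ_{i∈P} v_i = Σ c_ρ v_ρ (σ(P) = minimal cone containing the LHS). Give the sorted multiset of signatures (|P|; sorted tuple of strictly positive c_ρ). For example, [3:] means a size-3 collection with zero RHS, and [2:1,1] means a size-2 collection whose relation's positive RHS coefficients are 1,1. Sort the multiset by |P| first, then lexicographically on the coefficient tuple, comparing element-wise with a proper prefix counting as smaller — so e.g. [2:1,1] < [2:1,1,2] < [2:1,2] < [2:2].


Primitive collections (12):

  P={4,5}:  v_{4} + v_{5} = 0 — sig = [2:]
  P={6,10}:  v_{6} + v_{10} = v_{4} — sig = [2:1]
  P={1,10}:  v_{1} + v_{10} = v_{4} + v_{8} + v_{9} — sig = [2:1,1,1]
  P={5,6}:  v_{5} + v_{6} = v_{2} + v_{3} + v_{8} — sig = [2:1,1,1]
  P={8,10}:  v_{8} + v_{10} = v_{4} + v_{7} + v_{9} — sig = [2:1,1,1]
  P={1,5}:  v_{1} + v_{5} = v_{2} + v_{3} + 2·v_{8} + v_{9} — sig = [2:1,1,1,2]
  P={1,7}:  v_{1} + v_{7} = 2·v_{8} — sig = [2:2]
  P={6,7,9}:  v_{6} + v_{7} + v_{9} = v_{8} — sig = [3:1]
  P={6,8,9}:  v_{6} + v_{8} + v_{9} = v_{1} — sig = [3:1]
  P={2,3,4,8}:  v_{2} + v_{3} + v_{4} + v_{8} = v_{6} — sig = [4:1]
  P={2,3,7,9}:  v_{2} + v_{3} + v_{7} + v_{9} = v_{5} — sig = [4:1]
  P={1,2,3,4}:  v_{1} + v_{2} + v_{3} + v_{4} = 2·v_{6} + v_{9} — sig = [4:1,2]

so the primitive-relation signature multiset is
    |P|=2: 7 collections, coeffs (), (1), (1,1,1), (1,1,1), (1,1,1), (1,1,1,2), (2)
    |P|=3: 2 collections, coeffs (1), (1)
    |P|=4: 3 collections, coeffs (1), (1), (1,2)


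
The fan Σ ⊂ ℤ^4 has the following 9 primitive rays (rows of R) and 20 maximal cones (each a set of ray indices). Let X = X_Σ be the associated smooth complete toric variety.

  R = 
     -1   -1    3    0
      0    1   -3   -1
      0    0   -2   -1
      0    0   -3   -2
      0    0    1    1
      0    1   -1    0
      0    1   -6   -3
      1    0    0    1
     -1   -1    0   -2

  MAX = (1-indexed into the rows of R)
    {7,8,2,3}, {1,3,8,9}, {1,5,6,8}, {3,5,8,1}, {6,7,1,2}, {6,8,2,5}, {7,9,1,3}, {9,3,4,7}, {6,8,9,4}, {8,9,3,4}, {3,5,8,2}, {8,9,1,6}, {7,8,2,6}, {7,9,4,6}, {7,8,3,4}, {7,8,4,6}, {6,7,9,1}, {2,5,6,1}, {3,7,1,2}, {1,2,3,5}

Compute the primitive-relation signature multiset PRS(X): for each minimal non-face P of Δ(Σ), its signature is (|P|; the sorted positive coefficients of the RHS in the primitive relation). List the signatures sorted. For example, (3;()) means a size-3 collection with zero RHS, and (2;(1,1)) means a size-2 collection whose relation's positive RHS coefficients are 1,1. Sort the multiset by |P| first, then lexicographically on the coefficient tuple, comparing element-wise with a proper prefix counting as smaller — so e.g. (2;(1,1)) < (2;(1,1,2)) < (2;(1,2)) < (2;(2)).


Minimal non-faces — 10 found among 9 rays, 20 max cones:

  P={1,4}:  v_{1} + v_{4} = v_{9}  ⇒ sig = (2;(1))
  P={2,4}:  v_{2} + v_{4} = v_{7}  ⇒ sig = (2;(1))
  P={3,6}:  v_{3} + v_{6} = v_{2}  ⇒ sig = (2;(1))
  P={4,5}:  v_{4} + v_{5} = v_{3}  ⇒ sig = (2;(1))
  P={2,9}:  v_{2} + v_{9} = v_{1} + v_{7}  ⇒ sig = (2;(1,1))
  P={5,7}:  v_{5} + v_{7} = v_{2} + v_{3}  ⇒ sig = (2;(1,1))
  P={5,9}:  v_{5} + v_{9} = v_{1} + v_{3}  ⇒ sig = (2;(1,1))
  P={1,2,8}:  v_{1} + v_{2} + v_{8} = 0  ⇒ sig = (3;())
  P={1,7,8}:  v_{1} + v_{7} + v_{8} = v_{4}  ⇒ sig = (3;(1))
  P={7,8,9}:  v_{7} + v_{8} + v_{9} = 2·v_{4}  ⇒ sig = (3;(2))

Hence PRS(X_Σ) =
    (2;(1))
    (2;(1))
    (2;(1))
    (2;(1))
    (2;(1,1))
    (2;(1,1))
    (2;(1,1))
    (3;())
    (3;(1))
    (3;(2))


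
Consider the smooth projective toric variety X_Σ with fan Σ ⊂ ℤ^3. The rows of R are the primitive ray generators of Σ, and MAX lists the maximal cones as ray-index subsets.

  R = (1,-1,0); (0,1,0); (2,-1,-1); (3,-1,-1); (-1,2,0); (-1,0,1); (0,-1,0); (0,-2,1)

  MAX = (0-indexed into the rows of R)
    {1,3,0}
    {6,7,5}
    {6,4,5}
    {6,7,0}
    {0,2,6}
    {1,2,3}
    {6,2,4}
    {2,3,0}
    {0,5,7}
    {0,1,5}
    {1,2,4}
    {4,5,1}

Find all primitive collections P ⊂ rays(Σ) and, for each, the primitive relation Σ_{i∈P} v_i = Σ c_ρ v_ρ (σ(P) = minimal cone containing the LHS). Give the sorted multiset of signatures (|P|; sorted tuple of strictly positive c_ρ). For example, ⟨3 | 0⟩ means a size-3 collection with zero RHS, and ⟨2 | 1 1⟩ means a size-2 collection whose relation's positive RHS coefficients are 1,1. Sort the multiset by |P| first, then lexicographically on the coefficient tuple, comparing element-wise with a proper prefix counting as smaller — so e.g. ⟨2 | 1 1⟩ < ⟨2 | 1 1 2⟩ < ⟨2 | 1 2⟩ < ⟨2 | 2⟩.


Minimal non-faces — 12 found among 8 rays, 12 max cones:

  • {1,6}:  v_{1} + v_{6} = 0  ⇒ sig = ⟨2 | 0⟩
  • {0,4}:  v_{0} + v_{4} = v_{1}  ⇒ sig = ⟨2 | 1⟩
  • {2,5}:  v_{2} + v_{5} = v_{0}  ⇒ sig = ⟨2 | 1⟩
  • {4,7}:  v_{4} + v_{7} = v_{5}  ⇒ sig = ⟨2 | 1⟩
  • {1,7}:  v_{1} + v_{7} = v_{0} + v_{5}  ⇒ sig = ⟨2 | 1 1⟩
  • {3,6}:  v_{3} + v_{6} = v_{0} + v_{2}  ⇒ sig = ⟨2 | 1 1⟩
  • {2,7}:  v_{2} + v_{7} = 2·v_{0} + v_{6}  ⇒ sig = ⟨2 | 1 2⟩
  • {3,4}:  v_{3} + v_{4} = 2·v_{1} + v_{2}  ⇒ sig = ⟨2 | 1 2⟩
  • {3,5}:  v_{3} + v_{5} = 2·v_{0} + v_{1}  ⇒ sig = ⟨2 | 1 2⟩
  • {3,7}:  v_{3} + v_{7} = 3·v_{0}  ⇒ sig = ⟨2 | 3⟩
  • {0,1,2}:  v_{0} + v_{1} + v_{2} = v_{3}  ⇒ sig = ⟨3 | 1⟩
  • {0,5,6}:  v_{0} + v_{5} + v_{6} = v_{7}  ⇒ sig = ⟨3 | 1⟩

Signatures (|P|; sorted positive RHS coefficients), sorted:
    ⟨2 | 0⟩
    ⟨2 | 1⟩
    ⟨2 | 1⟩
    ⟨2 | 1⟩
    ⟨2 | 1 1⟩
    ⟨2 | 1 1⟩
    ⟨2 | 1 2⟩
    ⟨2 | 1 2⟩
    ⟨2 | 1 2⟩
    ⟨2 | 3⟩
    ⟨3 | 1⟩
    ⟨3 | 1⟩


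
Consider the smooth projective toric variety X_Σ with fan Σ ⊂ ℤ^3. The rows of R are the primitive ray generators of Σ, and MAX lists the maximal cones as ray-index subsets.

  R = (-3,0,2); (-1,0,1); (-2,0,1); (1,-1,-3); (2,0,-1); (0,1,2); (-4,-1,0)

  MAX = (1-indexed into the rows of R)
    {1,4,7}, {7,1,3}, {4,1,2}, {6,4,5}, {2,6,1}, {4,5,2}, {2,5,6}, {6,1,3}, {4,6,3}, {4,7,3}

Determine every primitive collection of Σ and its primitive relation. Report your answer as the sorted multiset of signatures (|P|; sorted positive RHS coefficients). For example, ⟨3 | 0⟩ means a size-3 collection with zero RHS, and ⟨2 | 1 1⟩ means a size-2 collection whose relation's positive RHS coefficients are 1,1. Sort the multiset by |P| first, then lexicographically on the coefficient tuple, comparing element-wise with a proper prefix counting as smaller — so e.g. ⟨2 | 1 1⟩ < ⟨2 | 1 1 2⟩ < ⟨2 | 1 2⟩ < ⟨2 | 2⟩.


Δ(Σ) — 7 vertices, 9 min non-faces:

  P={3,5}:  v_{3} + v_{5} = 0 ; sig = ⟨2 | 0⟩
  P={1,5}:  v_{1} + v_{5} = v_{2} ; sig = ⟨2 | 1⟩
  P={2,3}:  v_{2} + v_{3} = v_{1} ; sig = ⟨2 | 1⟩
  P={5,7}:  v_{5} + v_{7} = v_{1} + v_{4} ; sig = ⟨2 | 1 1⟩
  P={2,7}:  v_{2} + v_{7} = 2·v_{1} + v_{4} ; sig = ⟨2 | 1 2⟩
  P={6,7}:  v_{6} + v_{7} = 2·v_{3} ; sig = ⟨2 | 2⟩
  P={2,4,6}:  v_{2} + v_{4} + v_{6} = 0 ; sig = ⟨3 | 0⟩
  P={1,3,4}:  v_{1} + v_{3} + v_{4} = v_{7} ; sig = ⟨3 | 1⟩
  P={1,4,6}:  v_{1} + v_{4} + v_{6} = v_{3} ; sig = ⟨3 | 1⟩

so the primitive-relation signature multiset is
    ⟨2 | 0⟩
    ⟨2 | 1⟩
    ⟨2 | 1⟩
    ⟨2 | 1 1⟩
    ⟨2 | 1 2⟩
    ⟨2 | 2⟩
    ⟨3 | 0⟩
    ⟨3 | 1⟩
    ⟨3 | 1⟩


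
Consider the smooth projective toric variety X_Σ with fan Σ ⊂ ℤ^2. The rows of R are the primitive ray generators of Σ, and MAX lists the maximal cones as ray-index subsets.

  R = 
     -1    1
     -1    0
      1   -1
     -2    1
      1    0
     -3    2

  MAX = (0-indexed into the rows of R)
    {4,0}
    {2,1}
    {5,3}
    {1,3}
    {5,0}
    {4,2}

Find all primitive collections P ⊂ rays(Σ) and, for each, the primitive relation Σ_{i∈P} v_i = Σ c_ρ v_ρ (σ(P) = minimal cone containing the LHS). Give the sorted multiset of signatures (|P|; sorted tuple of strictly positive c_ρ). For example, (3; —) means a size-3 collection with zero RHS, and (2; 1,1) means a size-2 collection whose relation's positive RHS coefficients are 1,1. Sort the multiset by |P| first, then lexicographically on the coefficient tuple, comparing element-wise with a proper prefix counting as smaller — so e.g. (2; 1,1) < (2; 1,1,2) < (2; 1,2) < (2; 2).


9 collections generate NE(X_Σ); each relation:

  P = {0,2}:  v_{0} + v_{2} = 0 ; sig = (2; —)
  P = {1,4}:  v_{1} + v_{4} = 0 ; sig = (2; —)
  P = {0,1}:  v_{0} + v_{1} = v_{3} ; sig = (2; 1)
  P = {0,3}:  v_{0} + v_{3} = v_{5} ; sig = (2; 1)
  P = {2,3}:  v_{2} + v_{3} = v_{1} ; sig = (2; 1)
  P = {2,5}:  v_{2} + v_{5} = v_{3} ; sig = (2; 1)
  P = {3,4}:  v_{3} + v_{4} = v_{0} ; sig = (2; 1)
  P = {1,5}:  v_{1} + v_{5} = 2·v_{3} ; sig = (2; 2)
  P = {4,5}:  v_{4} + v_{5} = 2·v_{0} ; sig = (2; 2)

Signatures (|P|; sorted positive RHS coefficients), sorted:
[(2; —), (2; —), (2; 1), (2; 1), (2; 1), (2; 1), (2; 1), (2; 2), (2; 2)]


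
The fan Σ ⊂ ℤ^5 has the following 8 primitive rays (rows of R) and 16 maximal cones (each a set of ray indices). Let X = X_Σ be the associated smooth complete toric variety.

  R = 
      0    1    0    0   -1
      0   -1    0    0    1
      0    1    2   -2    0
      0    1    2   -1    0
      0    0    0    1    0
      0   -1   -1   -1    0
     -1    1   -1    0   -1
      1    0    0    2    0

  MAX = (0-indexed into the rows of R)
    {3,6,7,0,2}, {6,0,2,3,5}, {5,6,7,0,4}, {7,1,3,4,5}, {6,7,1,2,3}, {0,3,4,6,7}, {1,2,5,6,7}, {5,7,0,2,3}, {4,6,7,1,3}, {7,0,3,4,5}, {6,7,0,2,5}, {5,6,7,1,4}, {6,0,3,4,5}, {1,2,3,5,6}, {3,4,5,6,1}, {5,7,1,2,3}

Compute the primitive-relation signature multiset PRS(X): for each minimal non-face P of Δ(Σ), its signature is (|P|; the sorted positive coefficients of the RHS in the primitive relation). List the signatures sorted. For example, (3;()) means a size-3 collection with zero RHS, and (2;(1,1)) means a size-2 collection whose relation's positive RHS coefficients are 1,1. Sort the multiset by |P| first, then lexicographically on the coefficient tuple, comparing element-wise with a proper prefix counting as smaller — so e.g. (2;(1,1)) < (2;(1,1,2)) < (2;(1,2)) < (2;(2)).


|primitive collections| = 3. Relations:

  {0,1}:  v_{0} + v_{1} = 0 ; sig = (2;())
  {2,4}:  v_{2} + v_{4} = v_{3} ; sig = (2;(1))
  {3,5,6,7}:  v_{3} + v_{5} + v_{6} + v_{7} = v_{0} ; sig = (4;(1))

Signatures (|P|; sorted positive RHS coefficients), sorted:
[(2;()), (2;(1)), (4;(1))]


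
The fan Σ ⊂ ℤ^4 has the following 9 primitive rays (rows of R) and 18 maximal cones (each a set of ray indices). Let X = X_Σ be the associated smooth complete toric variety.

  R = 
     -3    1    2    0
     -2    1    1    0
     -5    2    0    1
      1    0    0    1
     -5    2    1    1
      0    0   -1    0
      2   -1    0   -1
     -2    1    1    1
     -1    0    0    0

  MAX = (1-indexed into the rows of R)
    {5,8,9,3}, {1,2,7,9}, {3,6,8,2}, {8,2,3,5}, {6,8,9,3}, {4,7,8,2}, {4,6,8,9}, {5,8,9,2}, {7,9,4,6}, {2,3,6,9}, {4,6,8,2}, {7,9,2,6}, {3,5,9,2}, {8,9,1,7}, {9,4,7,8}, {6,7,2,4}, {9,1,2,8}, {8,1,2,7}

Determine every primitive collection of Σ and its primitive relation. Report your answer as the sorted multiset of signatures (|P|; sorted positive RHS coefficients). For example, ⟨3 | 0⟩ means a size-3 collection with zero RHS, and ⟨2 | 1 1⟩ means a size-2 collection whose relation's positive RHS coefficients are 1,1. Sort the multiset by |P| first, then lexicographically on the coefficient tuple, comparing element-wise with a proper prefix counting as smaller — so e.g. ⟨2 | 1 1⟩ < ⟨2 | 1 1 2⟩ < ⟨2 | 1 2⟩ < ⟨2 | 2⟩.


Δ(Σ) — 9 vertices, 14 min non-faces:

  • {5,6}:  v_{5} + v_{6} = v_{3} ; sig = ⟨2 | 1⟩
  • {1,6}:  v_{1} + v_{6} = v_{2} + v_{9} ; sig = ⟨2 | 1 1⟩
  • {5,7}:  v_{5} + v_{7} = v_{2} + v_{9} ; sig = ⟨2 | 1 1⟩
  • {1,3}:  v_{1} + v_{3} = v_{2} + v_{5} + v_{9} ; sig = ⟨2 | 1 1 1⟩
  • {3,7}:  v_{3} + v_{7} = v_{2} + v_{6} + v_{9} ; sig = ⟨2 | 1 1 1⟩
  • {1,4}:  v_{1} + v_{4} = v_{7} + 2·v_{8} ; sig = ⟨2 | 1 2⟩
  • {4,5}:  v_{4} + v_{5} = v_{6} + 2·v_{8} ; sig = ⟨2 | 1 2⟩
  • {1,5}:  v_{1} + v_{5} = 2·v_{2} + v_{8} + 2·v_{9} ; sig = ⟨2 | 1 2 2⟩
  • {3,4}:  v_{3} + v_{4} = 2·v_{6} + 2·v_{8} ; sig = ⟨2 | 2 2⟩
  • {6,7,8}:  v_{6} + v_{7} + v_{8} = 0 ; sig = ⟨3 | 0⟩
  • {2,4,9}:  v_{2} + v_{4} + v_{9} = v_{8} ; sig = ⟨3 | 1⟩
  • {2,6,8,9}:  v_{2} + v_{6} + v_{8} + v_{9} = v_{5} ; sig = ⟨4 | 1⟩
  • {2,7,8,9}:  v_{2} + v_{7} + v_{8} + v_{9} = v_{1} ; sig = ⟨4 | 1⟩
  • {2,3,8,9}:  v_{2} + v_{3} + v_{8} + v_{9} = 2·v_{5} ; sig = ⟨4 | 2⟩

Hence PRS(X_Σ) =
    |P|=2: 9 collections, coeffs (1), (1,1), (1,1), (1,1,1), (1,1,1), (1,2), (1,2), (1,2,2), (2,2)
    |P|=3: 2 collections, coeffs (), (1)
    |P|=4: 3 collections, coeffs (1), (1), (2)


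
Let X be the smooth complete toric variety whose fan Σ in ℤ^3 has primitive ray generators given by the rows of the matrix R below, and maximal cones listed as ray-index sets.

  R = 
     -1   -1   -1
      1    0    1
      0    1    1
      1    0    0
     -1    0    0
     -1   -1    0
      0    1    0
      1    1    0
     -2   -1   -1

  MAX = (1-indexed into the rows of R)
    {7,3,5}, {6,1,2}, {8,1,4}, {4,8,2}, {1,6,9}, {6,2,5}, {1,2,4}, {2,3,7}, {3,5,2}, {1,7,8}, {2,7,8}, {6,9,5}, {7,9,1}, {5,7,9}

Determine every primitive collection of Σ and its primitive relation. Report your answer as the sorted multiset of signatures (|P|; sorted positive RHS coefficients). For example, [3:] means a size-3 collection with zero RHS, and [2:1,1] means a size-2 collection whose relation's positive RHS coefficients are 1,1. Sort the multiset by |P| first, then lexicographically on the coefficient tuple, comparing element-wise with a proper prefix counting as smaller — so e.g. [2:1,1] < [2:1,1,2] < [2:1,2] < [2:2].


The 18 primitive collections of Σ (r=9, n=3):

  P={4,5}:  v_{4} + v_{5} = 0  ⟹  sig = [2:]
  P={6,8}:  v_{6} + v_{8} = 0  ⟹  sig = [2:]
  P={1,3}:  v_{1} + v_{3} = v_{5}  ⟹  sig = [2:1]
  P={1,5}:  v_{1} + v_{5} = v_{9}  ⟹  sig = [2:1]
  P={2,9}:  v_{2} + v_{9} = v_{6}  ⟹  sig = [2:1]
  P={4,7}:  v_{4} + v_{7} = v_{8}  ⟹  sig = [2:1]
  P={4,9}:  v_{4} + v_{9} = v_{1}  ⟹  sig = [2:1]
  P={5,8}:  v_{5} + v_{8} = v_{7}  ⟹  sig = [2:1]
  P={6,7}:  v_{6} + v_{7} = v_{5}  ⟹  sig = [2:1]
  P={3,4}:  v_{3} + v_{4} = v_{2} + v_{7}  ⟹  sig = [2:1,1]
  P={4,6}:  v_{4} + v_{6} = v_{1} + v_{2}  ⟹  sig = [2:1,1]
  P={8,9}:  v_{8} + v_{9} = v_{1} + v_{7}  ⟹  sig = [2:1,1]
  P={3,6}:  v_{3} + v_{6} = v_{2} + 2·v_{5}  ⟹  sig = [2:1,2]
  P={3,8}:  v_{3} + v_{8} = v_{2} + 2·v_{7}  ⟹  sig = [2:1,2]
  P={3,9}:  v_{3} + v_{9} = 2·v_{5}  ⟹  sig = [2:2]
  P={1,2,7}:  v_{1} + v_{2} + v_{7} = 0  ⟹  sig = [3:]
  P={1,2,8}:  v_{1} + v_{2} + v_{8} = v_{4}  ⟹  sig = [3:1]
  P={2,5,7}:  v_{2} + v_{5} + v_{7} = v_{3}  ⟹  sig = [3:1]

Sorted signature multiset PRS(X):
    [2:]
    [2:]
    [2:1]
    [2:1]
    [2:1]
    [2:1]
    [2:1]
    [2:1]
    [2:1]
    [2:1,1]
    [2:1,1]
    [2:1,1]
    [2:1,2]
    [2:1,2]
    [2:2]
    [3:]
    [3:1]
    [3:1]


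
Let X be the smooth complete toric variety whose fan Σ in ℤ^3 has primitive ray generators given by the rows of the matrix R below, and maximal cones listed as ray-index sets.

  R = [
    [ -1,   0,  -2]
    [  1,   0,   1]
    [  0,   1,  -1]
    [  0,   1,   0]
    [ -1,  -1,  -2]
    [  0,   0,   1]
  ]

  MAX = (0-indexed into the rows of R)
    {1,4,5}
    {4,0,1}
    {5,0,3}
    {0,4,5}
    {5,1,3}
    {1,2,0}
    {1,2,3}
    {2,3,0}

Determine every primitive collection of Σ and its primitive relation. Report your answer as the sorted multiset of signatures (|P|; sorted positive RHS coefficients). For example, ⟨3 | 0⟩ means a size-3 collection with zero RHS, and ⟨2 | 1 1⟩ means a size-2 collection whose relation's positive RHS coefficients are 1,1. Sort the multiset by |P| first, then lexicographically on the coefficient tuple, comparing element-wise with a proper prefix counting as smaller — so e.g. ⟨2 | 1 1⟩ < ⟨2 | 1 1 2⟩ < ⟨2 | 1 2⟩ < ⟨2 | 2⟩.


5 minimal non-faces of Δ(Σ) (on 6 rays):

  P = {2,5}:  v_{2} + v_{5} = v_{3} ; sig = ⟨2 | 1⟩
  P = {3,4}:  v_{3} + v_{4} = v_{0} ; sig = ⟨2 | 1⟩
  P = {2,4}:  v_{2} + v_{4} = 2·v_{0} + v_{1} ; sig = ⟨2 | 1 2⟩
  P = {0,1,5}:  v_{0} + v_{1} + v_{5} = 0 ; sig = ⟨3 | 0⟩
  P = {0,1,3}:  v_{0} + v_{1} + v_{3} = v_{2} ; sig = ⟨3 | 1⟩

so the primitive-relation signature multiset is
[⟨2 | 1⟩, ⟨2 | 1⟩, ⟨2 | 1 2⟩, ⟨3 | 0⟩, ⟨3 | 1⟩]


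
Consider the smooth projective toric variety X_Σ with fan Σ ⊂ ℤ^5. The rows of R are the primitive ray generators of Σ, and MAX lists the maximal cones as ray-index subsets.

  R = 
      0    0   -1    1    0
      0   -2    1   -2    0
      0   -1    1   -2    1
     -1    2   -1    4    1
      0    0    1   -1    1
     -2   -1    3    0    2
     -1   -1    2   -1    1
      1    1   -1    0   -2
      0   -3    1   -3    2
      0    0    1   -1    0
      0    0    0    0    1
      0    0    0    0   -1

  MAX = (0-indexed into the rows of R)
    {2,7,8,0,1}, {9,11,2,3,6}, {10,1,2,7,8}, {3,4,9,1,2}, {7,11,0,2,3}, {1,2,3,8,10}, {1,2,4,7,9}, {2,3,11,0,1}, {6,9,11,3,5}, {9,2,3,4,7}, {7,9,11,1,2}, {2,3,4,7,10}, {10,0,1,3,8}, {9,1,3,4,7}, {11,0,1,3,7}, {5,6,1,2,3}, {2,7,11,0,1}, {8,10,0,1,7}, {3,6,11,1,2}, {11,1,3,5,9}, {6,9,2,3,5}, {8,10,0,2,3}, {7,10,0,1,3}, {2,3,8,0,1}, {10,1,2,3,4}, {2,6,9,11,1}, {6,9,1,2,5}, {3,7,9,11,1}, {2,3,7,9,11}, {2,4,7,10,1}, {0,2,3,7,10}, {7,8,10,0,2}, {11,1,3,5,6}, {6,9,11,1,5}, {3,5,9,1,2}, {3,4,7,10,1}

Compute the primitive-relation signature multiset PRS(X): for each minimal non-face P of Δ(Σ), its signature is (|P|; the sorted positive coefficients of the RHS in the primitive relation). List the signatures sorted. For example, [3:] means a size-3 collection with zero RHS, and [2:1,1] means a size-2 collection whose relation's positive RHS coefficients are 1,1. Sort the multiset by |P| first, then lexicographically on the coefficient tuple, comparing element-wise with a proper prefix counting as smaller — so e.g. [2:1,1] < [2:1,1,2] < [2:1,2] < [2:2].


The 24 primitive collections of Σ (r=12, n=5):

  P = {0,9}:  v_{0} + v_{9} = 0  so sig = [2:]
  P = {10,11}:  v_{10} + v_{11} = 0  so sig = [2:]
  P = {0,4}:  v_{0} + v_{4} = v_{10}  so sig = [2:1]
  P = {4,11}:  v_{4} + v_{11} = v_{9}  so sig = [2:1]
  P = {9,10}:  v_{9} + v_{10} = v_{4}  so sig = [2:1]
  P = {6,7}:  v_{6} + v_{7} = v_{9} + v_{11}  so sig = [2:1,1]
  P = {0,5}:  v_{0} + v_{5} = v_{1} + v_{3} + v_{6}  so sig = [2:1,1,1]
  P = {8,9}:  v_{8} + v_{9} = v_{1} + v_{2} + v_{10}  so sig = [2:1,1,1]
  P = {8,11}:  v_{8} + v_{11} = v_{0} + v_{1} + v_{2}  so sig = [2:1,1,1]
  P = {0,6}:  v_{0} + v_{6} = v_{1} + v_{2} + v_{3} + v_{11}  so sig = [2:1,1,1,1]
  P = {6,10}:  v_{6} + v_{10} = v_{1} + v_{2} + v_{3} + v_{9}  so sig = [2:1,1,1,1]
  P = {4,6}:  v_{4} + v_{6} = v_{1} + v_{2} + v_{3} + 2·v_{9}  so sig = [2:1,1,1,2]
  P = {5,7}:  v_{5} + v_{7} = v_{1} + v_{3} + 2·v_{9} + v_{11}  so sig = [2:1,1,1,2]
  P = {4,8}:  v_{4} + v_{8} = v_{1} + v_{2} + 2·v_{10}  so sig = [2:1,1,2]
  P = {6,8}:  v_{6} + v_{8} = 2·v_{1} + 2·v_{2} + v_{3}  so sig = [2:1,2,2]
  P = {5,10}:  v_{5} + v_{10} = 2·v_{1} + v_{2} + 2·v_{3} + 2·v_{9}  so sig = [2:1,2,2,2]
  P = {4,5}:  v_{4} + v_{5} = 2·v_{1} + v_{2} + 2·v_{3} + 3·v_{9}  so sig = [2:1,2,2,3]
  P = {5,8}:  v_{5} + v_{8} = 3·v_{1} + 2·v_{2} + 2·v_{3} + v_{9}  so sig = [2:1,2,2,3]
  P = {3,7,8}:  v_{3} + v_{7} + v_{8} = v_{0} + v_{10}  so sig = [3:1,1]
  P = {2,5,11}:  v_{2} + v_{5} + v_{11} = 2·v_{6}  so sig = [3:2]
  P = {1,2,3,7}:  v_{1} + v_{2} + v_{3} + v_{7} = 0  so sig = [4:]
  P = {0,1,2,10}:  v_{0} + v_{1} + v_{2} + v_{10} = v_{8}  so sig = [4:1]
  P = {1,3,6,9}:  v_{1} + v_{3} + v_{6} + v_{9} = v_{5}  so sig = [4:1]
  P = {1,2,3,9,11}:  v_{1} + v_{2} + v_{3} + v_{9} + v_{11} = v_{6}  so sig = [5:1]

Hence PRS(X_Σ) =
{ [2:] ×2,  [2:1] ×3,  [2:1,1],  [2:1,1,1] ×3,  [2:1,1,1,1] ×2,  [2:1,1,1,2] ×2,  [2:1,1,2],  [2:1,2,2],  [2:1,2,2,2],  [2:1,2,2,3] ×2,  [3:1,1],  [3:2],  [4:],  [4:1] ×2,  [5:1] }


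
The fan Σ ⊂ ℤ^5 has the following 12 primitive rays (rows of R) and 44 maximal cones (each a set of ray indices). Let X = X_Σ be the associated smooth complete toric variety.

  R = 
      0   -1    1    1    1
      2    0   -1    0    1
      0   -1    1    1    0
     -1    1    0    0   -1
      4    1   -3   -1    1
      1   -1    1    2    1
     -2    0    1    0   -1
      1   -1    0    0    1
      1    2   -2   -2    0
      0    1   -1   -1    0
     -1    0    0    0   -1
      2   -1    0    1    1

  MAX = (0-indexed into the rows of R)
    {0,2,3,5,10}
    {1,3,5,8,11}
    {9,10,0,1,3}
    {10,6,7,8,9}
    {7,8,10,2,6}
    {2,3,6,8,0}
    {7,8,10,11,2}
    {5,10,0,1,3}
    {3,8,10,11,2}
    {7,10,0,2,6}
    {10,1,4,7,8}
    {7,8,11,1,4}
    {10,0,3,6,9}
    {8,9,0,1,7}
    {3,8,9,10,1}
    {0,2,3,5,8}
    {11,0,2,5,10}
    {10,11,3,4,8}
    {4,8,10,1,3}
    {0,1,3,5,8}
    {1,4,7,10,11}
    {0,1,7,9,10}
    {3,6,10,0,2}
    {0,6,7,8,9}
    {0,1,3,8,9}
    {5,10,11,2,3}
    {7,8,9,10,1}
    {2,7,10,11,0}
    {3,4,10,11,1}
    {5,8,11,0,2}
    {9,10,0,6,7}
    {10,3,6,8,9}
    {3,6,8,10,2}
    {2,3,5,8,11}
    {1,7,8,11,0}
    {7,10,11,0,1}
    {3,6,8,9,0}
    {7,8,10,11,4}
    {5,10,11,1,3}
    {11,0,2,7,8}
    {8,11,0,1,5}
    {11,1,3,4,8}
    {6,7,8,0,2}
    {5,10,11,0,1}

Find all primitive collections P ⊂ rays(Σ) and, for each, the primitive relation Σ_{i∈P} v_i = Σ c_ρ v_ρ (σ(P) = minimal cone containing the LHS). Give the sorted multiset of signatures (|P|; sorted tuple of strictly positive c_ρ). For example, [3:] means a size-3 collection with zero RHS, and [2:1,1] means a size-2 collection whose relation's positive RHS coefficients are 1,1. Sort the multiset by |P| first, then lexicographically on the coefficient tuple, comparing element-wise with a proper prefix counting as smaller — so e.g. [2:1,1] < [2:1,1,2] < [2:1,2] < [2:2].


Δ(Σ) — 12 vertices, 18 min non-faces:

  P = {1,6}:  v_{1} + v_{6} = 0  →  sig = [2:]
  P = {2,9}:  v_{2} + v_{9} = 0  →  sig = [2:]
  P = {3,7}:  v_{3} + v_{7} = 0  →  sig = [2:]
  P = {1,2}:  v_{1} + v_{2} = v_{11}  →  sig = [2:1]
  P = {6,11}:  v_{6} + v_{11} = v_{2}  →  sig = [2:1]
  P = {9,11}:  v_{9} + v_{11} = v_{1}  →  sig = [2:1]
  P = {5,7}:  v_{5} + v_{7} = v_{0} + v_{11}  →  sig = [2:1,1]
  P = {4,6}:  v_{4} + v_{6} = v_{8} + v_{10} + v_{11}  →  sig = [2:1,1,1]
  P = {5,6}:  v_{5} + v_{6} = v_{0} + v_{2} + v_{3}  →  sig = [2:1,1,1]
  P = {5,9}:  v_{5} + v_{9} = v_{0} + v_{1} + v_{3}  →  sig = [2:1,1,1]
  P = {2,4}:  v_{2} + v_{4} = v_{8} + v_{10} + 2·v_{11}  →  sig = [2:1,1,2]
  P = {4,5}:  v_{4} + v_{5} = 2·v_{1} + v_{3} + v_{11}  →  sig = [2:1,1,2]
  P = {4,9}:  v_{4} + v_{9} = 2·v_{1} + v_{8} + v_{10}  →  sig = [2:1,1,2]
  P = {0,4}:  v_{0} + v_{4} = 2·v_{1}  →  sig = [2:2]
  P = {0,3,11}:  v_{0} + v_{3} + v_{11} = v_{5}  →  sig = [3:1]
  P = {0,8,10}:  v_{0} + v_{8} + v_{10} = v_{9}  →  sig = [3:1]
  P = {5,8,10}:  v_{5} + v_{8} + v_{10} = v_{1} + v_{3}  →  sig = [3:1,1]
  P = {1,8,10,11}:  v_{1} + v_{8} + v_{10} + v_{11} = v_{4}  →  sig = [4:1]

so the primitive-relation signature multiset is
[[2:], [2:], [2:], [2:1], [2:1], [2:1], [2:1,1], [2:1,1,1], [2:1,1,1], [2:1,1,1], [2:1,1,2], [2:1,1,2], [2:1,1,2], [2:2], [3:1], [3:1], [3:1,1], [4:1]]


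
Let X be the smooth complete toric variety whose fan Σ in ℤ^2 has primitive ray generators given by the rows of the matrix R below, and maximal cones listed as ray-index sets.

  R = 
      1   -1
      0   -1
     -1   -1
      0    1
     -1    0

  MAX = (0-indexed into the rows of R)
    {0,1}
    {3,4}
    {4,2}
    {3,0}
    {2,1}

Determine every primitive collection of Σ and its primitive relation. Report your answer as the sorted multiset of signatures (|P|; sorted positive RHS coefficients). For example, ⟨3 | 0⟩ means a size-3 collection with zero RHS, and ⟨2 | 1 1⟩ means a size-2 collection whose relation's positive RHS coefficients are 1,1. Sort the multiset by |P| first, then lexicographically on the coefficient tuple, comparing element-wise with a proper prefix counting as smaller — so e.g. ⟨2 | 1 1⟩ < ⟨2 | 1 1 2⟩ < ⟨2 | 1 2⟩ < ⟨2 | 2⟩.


The 5 primitive collections of Σ (r=5, n=2):

  {1,3}:  v_{1} + v_{3} = 0 ; sig = ⟨2 | 0⟩
  {0,4}:  v_{0} + v_{4} = v_{1} ; sig = ⟨2 | 1⟩
  {1,4}:  v_{1} + v_{4} = v_{2} ; sig = ⟨2 | 1⟩
  {2,3}:  v_{2} + v_{3} = v_{4} ; sig = ⟨2 | 1⟩
  {0,2}:  v_{0} + v_{2} = 2·v_{1} ; sig = ⟨2 | 2⟩

Sorted signature multiset PRS(X):
{ ⟨2 | 0⟩,  ⟨2 | 1⟩ ×3,  ⟨2 | 2⟩ }


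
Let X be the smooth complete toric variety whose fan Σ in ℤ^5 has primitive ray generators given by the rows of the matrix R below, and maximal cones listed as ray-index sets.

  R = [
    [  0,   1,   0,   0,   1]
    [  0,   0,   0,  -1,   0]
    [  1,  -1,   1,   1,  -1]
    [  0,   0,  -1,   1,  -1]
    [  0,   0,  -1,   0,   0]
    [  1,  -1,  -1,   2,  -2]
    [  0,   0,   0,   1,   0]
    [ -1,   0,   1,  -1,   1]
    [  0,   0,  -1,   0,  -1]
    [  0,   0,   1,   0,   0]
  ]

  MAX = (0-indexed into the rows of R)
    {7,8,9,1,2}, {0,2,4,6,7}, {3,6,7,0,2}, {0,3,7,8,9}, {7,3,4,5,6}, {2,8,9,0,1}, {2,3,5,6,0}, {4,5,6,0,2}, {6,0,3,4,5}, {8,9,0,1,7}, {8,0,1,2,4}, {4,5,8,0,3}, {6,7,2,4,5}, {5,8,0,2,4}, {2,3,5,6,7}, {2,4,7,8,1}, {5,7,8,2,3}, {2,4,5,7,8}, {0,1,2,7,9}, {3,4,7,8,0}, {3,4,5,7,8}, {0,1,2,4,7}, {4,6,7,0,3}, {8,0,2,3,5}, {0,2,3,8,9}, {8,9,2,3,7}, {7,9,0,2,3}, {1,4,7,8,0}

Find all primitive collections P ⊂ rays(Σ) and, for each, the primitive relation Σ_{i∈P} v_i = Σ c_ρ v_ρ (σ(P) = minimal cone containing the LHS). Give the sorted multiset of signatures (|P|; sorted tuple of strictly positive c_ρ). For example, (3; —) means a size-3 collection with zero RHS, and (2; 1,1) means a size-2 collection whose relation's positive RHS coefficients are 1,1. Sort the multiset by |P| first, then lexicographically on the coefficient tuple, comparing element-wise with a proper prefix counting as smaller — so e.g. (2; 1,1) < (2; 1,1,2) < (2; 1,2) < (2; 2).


Primitive collections (10):

  P={1,6}:  v_{1} + v_{6} = 0  ⇒ sig = (2; —)
  P={4,9}:  v_{4} + v_{9} = 0  ⇒ sig = (2; —)
  P={1,3}:  v_{1} + v_{3} = v_{8}  ⇒ sig = (2; 1)
  P={6,8}:  v_{6} + v_{8} = v_{3}  ⇒ sig = (2; 1)
  P={5,9}:  v_{5} + v_{9} = v_{2} + v_{3}  ⇒ sig = (2; 1,1)
  P={1,5}:  v_{1} + v_{5} = v_{2} + v_{4} + v_{8}  ⇒ sig = (2; 1,1,1)
  P={6,9}:  v_{6} + v_{9} = v_{0} + v_{2} + v_{3} + v_{7}  ⇒ sig = (2; 1,1,1,1)
  P={0,5,7}:  v_{0} + v_{5} + v_{7} = v_{6}  ⇒ sig = (3; 1)
  P={2,3,4}:  v_{2} + v_{3} + v_{4} = v_{5}  ⇒ sig = (3; 1)
  P={0,2,7,8}:  v_{0} + v_{2} + v_{7} + v_{8} = v_{9}  ⇒ sig = (4; 1)

Signatures (|P|; sorted positive RHS coefficients), sorted:
    (2; —)
    (2; —)
    (2; 1)
    (2; 1)
    (2; 1,1)
    (2; 1,1,1)
    (2; 1,1,1,1)
    (3; 1)
    (3; 1)
    (4; 1)


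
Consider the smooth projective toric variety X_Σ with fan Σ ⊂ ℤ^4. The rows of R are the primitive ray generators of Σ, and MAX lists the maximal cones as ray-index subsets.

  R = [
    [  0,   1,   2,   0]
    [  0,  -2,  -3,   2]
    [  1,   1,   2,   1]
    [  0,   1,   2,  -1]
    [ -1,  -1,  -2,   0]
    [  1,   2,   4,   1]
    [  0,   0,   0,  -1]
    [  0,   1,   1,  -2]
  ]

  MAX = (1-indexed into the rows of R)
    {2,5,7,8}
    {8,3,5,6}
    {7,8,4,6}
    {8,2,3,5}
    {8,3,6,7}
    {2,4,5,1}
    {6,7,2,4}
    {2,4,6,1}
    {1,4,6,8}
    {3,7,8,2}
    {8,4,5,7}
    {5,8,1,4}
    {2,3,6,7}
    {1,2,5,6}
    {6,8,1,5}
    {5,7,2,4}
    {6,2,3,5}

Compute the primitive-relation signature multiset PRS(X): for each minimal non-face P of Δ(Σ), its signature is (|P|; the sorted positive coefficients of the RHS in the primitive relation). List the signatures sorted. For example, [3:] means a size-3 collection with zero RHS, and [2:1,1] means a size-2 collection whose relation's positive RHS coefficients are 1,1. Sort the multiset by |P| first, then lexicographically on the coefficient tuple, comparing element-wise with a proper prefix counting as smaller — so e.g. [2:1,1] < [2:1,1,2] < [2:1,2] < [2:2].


9 collections generate NE(X_Σ); each relation:

  P = {1,3}:  v_{1} + v_{3} = v_{6} ; sig = [2:1]
  P = {1,7}:  v_{1} + v_{7} = v_{4} ; sig = [2:1]
  P = {3,4}:  v_{3} + v_{4} = v_{6} + v_{7} ; sig = [2:1,1]
  P = {1,2,8}:  v_{1} + v_{2} + v_{8} = 0 ; sig = [3:]
  P = {3,5,7}:  v_{3} + v_{5} + v_{7} = 0 ; sig = [3:]
  P = {2,4,8}:  v_{2} + v_{4} + v_{8} = v_{7} ; sig = [3:1]
  P = {2,6,8}:  v_{2} + v_{6} + v_{8} = v_{3} ; sig = [3:1]
  P = {5,6,7}:  v_{5} + v_{6} + v_{7} = v_{1} ; sig = [3:1]
  P = {4,5,6}:  v_{4} + v_{5} + v_{6} = 2·v_{1} ; sig = [3:2]

so the primitive-relation signature multiset is
    |P|=2: 3 collections, coeffs (1), (1), (1,1)
    |P|=3: 6 collections, coeffs (), (), (1), (1), (1), (2)


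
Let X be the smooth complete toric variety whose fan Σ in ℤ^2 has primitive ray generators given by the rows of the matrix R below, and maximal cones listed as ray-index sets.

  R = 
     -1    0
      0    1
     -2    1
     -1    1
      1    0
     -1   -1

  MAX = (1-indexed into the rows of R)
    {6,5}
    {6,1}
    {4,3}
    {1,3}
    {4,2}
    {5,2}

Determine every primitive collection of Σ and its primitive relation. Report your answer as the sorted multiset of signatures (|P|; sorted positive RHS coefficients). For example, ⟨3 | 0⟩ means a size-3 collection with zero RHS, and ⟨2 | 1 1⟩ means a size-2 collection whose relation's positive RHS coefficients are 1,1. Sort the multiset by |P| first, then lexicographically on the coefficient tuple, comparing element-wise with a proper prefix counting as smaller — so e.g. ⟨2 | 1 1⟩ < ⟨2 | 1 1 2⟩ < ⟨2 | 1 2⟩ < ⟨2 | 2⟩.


|primitive collections| = 9. Relations:

  P = {1,5}:  v_{1} + v_{5} = 0  ⟹  sig = ⟨2 | 0⟩
  P = {1,2}:  v_{1} + v_{2} = v_{4}  ⟹  sig = ⟨2 | 1⟩
  P = {1,4}:  v_{1} + v_{4} = v_{3}  ⟹  sig = ⟨2 | 1⟩
  P = {2,6}:  v_{2} + v_{6} = v_{1}  ⟹  sig = ⟨2 | 1⟩
  P = {3,5}:  v_{3} + v_{5} = v_{4}  ⟹  sig = ⟨2 | 1⟩
  P = {4,5}:  v_{4} + v_{5} = v_{2}  ⟹  sig = ⟨2 | 1⟩
  P = {2,3}:  v_{2} + v_{3} = 2·v_{4}  ⟹  sig = ⟨2 | 2⟩
  P = {4,6}:  v_{4} + v_{6} = 2·v_{1}  ⟹  sig = ⟨2 | 2⟩
  P = {3,6}:  v_{3} + v_{6} = 3·v_{1}  ⟹  sig = ⟨2 | 3⟩

so the primitive-relation signature multiset is
    ⟨2 | 0⟩
    ⟨2 | 1⟩
    ⟨2 | 1⟩
    ⟨2 | 1⟩
    ⟨2 | 1⟩
    ⟨2 | 1⟩
    ⟨2 | 2⟩
    ⟨2 | 2⟩
    ⟨2 | 3⟩


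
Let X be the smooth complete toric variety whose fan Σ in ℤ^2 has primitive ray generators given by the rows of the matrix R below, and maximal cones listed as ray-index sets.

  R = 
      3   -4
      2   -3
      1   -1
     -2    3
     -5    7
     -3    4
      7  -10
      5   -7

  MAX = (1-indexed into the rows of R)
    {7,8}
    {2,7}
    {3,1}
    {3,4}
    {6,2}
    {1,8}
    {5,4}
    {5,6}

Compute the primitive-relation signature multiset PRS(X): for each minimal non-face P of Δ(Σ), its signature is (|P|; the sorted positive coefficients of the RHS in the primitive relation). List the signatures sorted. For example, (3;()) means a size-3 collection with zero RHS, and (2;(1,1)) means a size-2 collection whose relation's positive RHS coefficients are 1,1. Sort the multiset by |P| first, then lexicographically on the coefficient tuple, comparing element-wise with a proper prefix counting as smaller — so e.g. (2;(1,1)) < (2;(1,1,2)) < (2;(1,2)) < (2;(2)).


Minimal non-faces — 20 found among 8 rays, 8 max cones:

  P={1,6}:  v_{1} + v_{6} = 0  ⇒ sig = (2;())
  P={2,4}:  v_{2} + v_{4} = 0  ⇒ sig = (2;())
  P={5,8}:  v_{5} + v_{8} = 0  ⇒ sig = (2;())
  P={1,2}:  v_{1} + v_{2} = v_{8}  ⇒ sig = (2;(1))
  P={1,4}:  v_{1} + v_{4} = v_{3}  ⇒ sig = (2;(1))
  P={1,5}:  v_{1} + v_{5} = v_{4}  ⇒ sig = (2;(1))
  P={2,3}:  v_{2} + v_{3} = v_{1}  ⇒ sig = (2;(1))
  P={2,5}:  v_{2} + v_{5} = v_{6}  ⇒ sig = (2;(1))
  P={2,8}:  v_{2} + v_{8} = v_{7}  ⇒ sig = (2;(1))
  P={3,6}:  v_{3} + v_{6} = v_{4}  ⇒ sig = (2;(1))
  P={4,6}:  v_{4} + v_{6} = v_{5}  ⇒ sig = (2;(1))
  P={4,7}:  v_{4} + v_{7} = v_{8}  ⇒ sig = (2;(1))
  P={4,8}:  v_{4} + v_{8} = v_{1}  ⇒ sig = (2;(1))
  P={5,7}:  v_{5} + v_{7} = v_{2}  ⇒ sig = (2;(1))
  P={6,8}:  v_{6} + v_{8} = v_{2}  ⇒ sig = (2;(1))
  P={3,7}:  v_{3} + v_{7} = v_{1} + v_{8}  ⇒ sig = (2;(1,1))
  P={1,7}:  v_{1} + v_{7} = 2·v_{8}  ⇒ sig = (2;(2))
  P={3,5}:  v_{3} + v_{5} = 2·v_{4}  ⇒ sig = (2;(2))
  P={3,8}:  v_{3} + v_{8} = 2·v_{1}  ⇒ sig = (2;(2))
  P={6,7}:  v_{6} + v_{7} = 2·v_{2}  ⇒ sig = (2;(2))

Signatures (|P|; sorted positive RHS coefficients), sorted:
    (2;())
    (2;())
    (2;())
    (2;(1))
    (2;(1))
    (2;(1))
    (2;(1))
    (2;(1))
    (2;(1))
    (2;(1))
    (2;(1))
    (2;(1))
    (2;(1))
    (2;(1))
    (2;(1))
    (2;(1,1))
    (2;(2))
    (2;(2))
    (2;(2))
    (2;(2))


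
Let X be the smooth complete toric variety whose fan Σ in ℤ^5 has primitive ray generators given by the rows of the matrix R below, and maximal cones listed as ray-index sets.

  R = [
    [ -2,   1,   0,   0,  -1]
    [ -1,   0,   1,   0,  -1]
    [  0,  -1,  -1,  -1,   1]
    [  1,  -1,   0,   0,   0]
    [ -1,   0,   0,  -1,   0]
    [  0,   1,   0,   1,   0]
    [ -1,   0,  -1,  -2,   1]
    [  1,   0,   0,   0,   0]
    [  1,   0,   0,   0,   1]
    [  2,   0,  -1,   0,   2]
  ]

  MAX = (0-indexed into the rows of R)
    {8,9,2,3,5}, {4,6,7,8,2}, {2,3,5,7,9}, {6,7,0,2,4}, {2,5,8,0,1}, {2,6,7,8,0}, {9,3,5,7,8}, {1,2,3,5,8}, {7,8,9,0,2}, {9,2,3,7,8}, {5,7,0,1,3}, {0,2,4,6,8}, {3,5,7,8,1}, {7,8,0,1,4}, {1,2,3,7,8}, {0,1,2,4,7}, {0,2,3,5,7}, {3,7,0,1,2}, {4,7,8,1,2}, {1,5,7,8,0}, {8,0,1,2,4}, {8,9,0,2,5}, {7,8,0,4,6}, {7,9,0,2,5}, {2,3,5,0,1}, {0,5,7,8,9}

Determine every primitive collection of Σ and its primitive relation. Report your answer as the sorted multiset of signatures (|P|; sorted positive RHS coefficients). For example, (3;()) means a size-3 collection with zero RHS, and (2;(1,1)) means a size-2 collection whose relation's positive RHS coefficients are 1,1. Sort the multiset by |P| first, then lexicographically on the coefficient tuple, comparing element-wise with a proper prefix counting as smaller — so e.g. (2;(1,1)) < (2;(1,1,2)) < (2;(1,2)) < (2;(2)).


Σ has 14 primitive collections:

  P={1,9}:  v_{1} + v_{9} = v_{8}  ⇒ sig = (2;(1))
  P={4,5}:  v_{4} + v_{5} = v_{0} + v_{8}  ⇒ sig = (2;(1,1))
  P={3,4}:  v_{3} + v_{4} = v_{1} + v_{2} + v_{7}  ⇒ sig = (2;(1,1,1))
  P={3,6}:  v_{3} + v_{6} = v_{2} + v_{4} + v_{7}  ⇒ sig = (2;(1,1,1))
  P={4,9}:  v_{4} + v_{9} = v_{0} + v_{2} + v_{7} + 2·v_{8}  ⇒ sig = (2;(1,1,1,2))
  P={5,6}:  v_{5} + v_{6} = 2·v_{0} + v_{2} + v_{7} + 2·v_{8}  ⇒ sig = (2;(1,1,2,2))
  P={1,6}:  v_{1} + v_{6} = 2·v_{4}  ⇒ sig = (2;(2))
  P={6,9}:  v_{6} + v_{9} = 2·v_{0} + 2·v_{2} + 2·v_{7} + 3·v_{8}  ⇒ sig = (2;(2,2,2,3))
  P={0,3,8}:  v_{0} + v_{3} + v_{8} = 0  ⇒ sig = (3;())
  P={0,3,9}:  v_{0} + v_{3} + v_{9} = v_{2} + v_{5} + v_{7}  ⇒ sig = (3;(1,1,1))
  P={1,2,5,7}:  v_{1} + v_{2} + v_{5} + v_{7} = 0  ⇒ sig = (4;())
  P={2,5,7,8}:  v_{2} + v_{5} + v_{7} + v_{8} = v_{9}  ⇒ sig = (4;(1))
  P={0,1,2,7,8}:  v_{0} + v_{1} + v_{2} + v_{7} + v_{8} = v_{4}  ⇒ sig = (5;(1))
  P={0,2,4,7,8}:  v_{0} + v_{2} + v_{4} + v_{7} + v_{8} = v_{6}  ⇒ sig = (5;(1))

Signatures (|P|; sorted positive RHS coefficients), sorted:
{ (2;(1)),  (2;(1,1)),  (2;(1,1,1)) ×2,  (2;(1,1,1,2)),  (2;(1,1,2,2)),  (2;(2)),  (2;(2,2,2,3)),  (3;()),  (3;(1,1,1)),  (4;()),  (4;(1)),  (5;(1)) ×2 }
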